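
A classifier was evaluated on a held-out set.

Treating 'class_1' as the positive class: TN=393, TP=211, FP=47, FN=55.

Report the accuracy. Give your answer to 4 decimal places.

Accuracy = (TP+TN)/N = (211+393)/706 = 0.8555

0.8555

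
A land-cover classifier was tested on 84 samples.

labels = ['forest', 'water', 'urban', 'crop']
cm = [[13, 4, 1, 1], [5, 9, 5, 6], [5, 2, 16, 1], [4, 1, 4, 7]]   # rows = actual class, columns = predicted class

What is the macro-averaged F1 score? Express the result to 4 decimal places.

0.5240

Per-class F1 score (2·TP/(2·TP+FP+FN)):
  forest: TP=13, FP=5+5+4=14, FN=4+1+1=6 → 26/46 = 0.56522
  water: TP=9, FP=4+2+1=7, FN=5+5+6=16 → 18/41 = 0.43902
  urban: TP=16, FP=1+5+4=10, FN=5+2+1=8 → 32/50 = 0.64000
  crop: TP=7, FP=1+6+1=8, FN=4+1+4=9 → 14/31 = 0.45161
Macro-F1 score = mean = (0.56522 + 0.43902 + 0.64000 + 0.45161) / 4 = 0.5240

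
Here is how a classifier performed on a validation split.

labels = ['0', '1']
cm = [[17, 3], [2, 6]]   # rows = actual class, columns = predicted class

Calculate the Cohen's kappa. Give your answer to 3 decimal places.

Observed agreement pₒ = trace/N = 23/28 = 0.8214
Expected agreement pₑ = Σ (rowᵢ·colᵢ)/N² = (20·19 + 8·9)/28² = 0.5765
κ = (pₒ − pₑ)/(1 − pₑ) = (0.8214 − 0.5765)/(1 − 0.5765) = 0.578

0.578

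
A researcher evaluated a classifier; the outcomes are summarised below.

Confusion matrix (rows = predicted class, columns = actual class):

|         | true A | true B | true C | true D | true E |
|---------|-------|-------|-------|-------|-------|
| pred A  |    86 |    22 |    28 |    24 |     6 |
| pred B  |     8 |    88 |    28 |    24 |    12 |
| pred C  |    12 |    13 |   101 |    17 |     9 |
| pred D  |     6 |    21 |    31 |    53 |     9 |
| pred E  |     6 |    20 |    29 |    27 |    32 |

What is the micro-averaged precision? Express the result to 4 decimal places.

0.5056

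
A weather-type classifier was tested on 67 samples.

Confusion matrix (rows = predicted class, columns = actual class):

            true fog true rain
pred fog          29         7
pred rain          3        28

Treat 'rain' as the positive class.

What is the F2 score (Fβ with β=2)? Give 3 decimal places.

Fβ = (1+β²)·TP / ((1+β²)·TP + β²·FN + FP), with β²=4
= 5·28 / (5·28 + 4·7 + 3) = 0.819

0.819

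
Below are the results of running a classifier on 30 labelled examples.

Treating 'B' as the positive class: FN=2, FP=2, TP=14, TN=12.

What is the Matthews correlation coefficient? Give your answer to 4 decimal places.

MCC = (TP·TN − FP·FN) / √((TP+FP)(TP+FN)(TN+FP)(TN+FN))
Numerator = 14·12 − 2·2 = 164
Denominator = √(16·16·14·14) = √50176 = 224.0000
MCC = 164 / 224.0000 = 0.7321

0.7321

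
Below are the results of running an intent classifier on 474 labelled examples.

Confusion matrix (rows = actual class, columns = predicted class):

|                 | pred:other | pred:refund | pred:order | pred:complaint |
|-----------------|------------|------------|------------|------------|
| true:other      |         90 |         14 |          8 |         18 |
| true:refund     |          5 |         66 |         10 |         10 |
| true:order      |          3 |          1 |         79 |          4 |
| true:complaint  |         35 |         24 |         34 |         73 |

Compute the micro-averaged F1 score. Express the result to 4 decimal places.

Micro-averaging pools counts across classes: ΣTP=308, ΣFP=166, ΣFN=166.
Micro-F1 score = 2·TP/(2·TP+FP+FN) on pooled counts = 0.6498 (equals overall accuracy in single-label multiclass).

0.6498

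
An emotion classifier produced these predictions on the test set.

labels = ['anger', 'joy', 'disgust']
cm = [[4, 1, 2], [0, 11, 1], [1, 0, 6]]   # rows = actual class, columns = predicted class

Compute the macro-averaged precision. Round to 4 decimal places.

Per-class precision (TP/(TP+FP)):
  anger: TP=4, FP=0+1=1 → 4/5 = 0.80000
  joy: TP=11, FP=1+0=1 → 11/12 = 0.91667
  disgust: TP=6, FP=2+1=3 → 6/9 = 0.66667
Macro-precision = mean = (0.80000 + 0.91667 + 0.66667) / 3 = 0.7944

0.7944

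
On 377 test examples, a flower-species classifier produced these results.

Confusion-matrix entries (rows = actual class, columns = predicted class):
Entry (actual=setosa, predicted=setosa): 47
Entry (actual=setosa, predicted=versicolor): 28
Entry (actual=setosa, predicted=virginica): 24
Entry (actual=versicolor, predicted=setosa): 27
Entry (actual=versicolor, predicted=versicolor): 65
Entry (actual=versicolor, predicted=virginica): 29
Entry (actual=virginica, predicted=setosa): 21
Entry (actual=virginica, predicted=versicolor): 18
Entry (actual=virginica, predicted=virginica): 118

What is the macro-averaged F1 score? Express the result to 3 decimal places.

0.588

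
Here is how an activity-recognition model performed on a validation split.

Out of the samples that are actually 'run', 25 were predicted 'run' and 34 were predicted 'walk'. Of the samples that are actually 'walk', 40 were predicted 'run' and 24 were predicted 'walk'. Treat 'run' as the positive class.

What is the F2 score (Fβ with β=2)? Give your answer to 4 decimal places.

Fβ = (1+β²)·TP / ((1+β²)·TP + β²·FN + FP), with β²=4
= 5·25 / (5·25 + 4·34 + 40) = 0.4153

0.4153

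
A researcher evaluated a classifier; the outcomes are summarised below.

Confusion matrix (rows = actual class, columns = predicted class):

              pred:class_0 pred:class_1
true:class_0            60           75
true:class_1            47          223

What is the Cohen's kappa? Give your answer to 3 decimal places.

Observed agreement pₒ = trace/N = 283/405 = 0.6988
Expected agreement pₑ = Σ (rowᵢ·colᵢ)/N² = (135·107 + 270·298)/405² = 0.5786
κ = (pₒ − pₑ)/(1 − pₑ) = (0.6988 − 0.5786)/(1 − 0.5786) = 0.285

0.285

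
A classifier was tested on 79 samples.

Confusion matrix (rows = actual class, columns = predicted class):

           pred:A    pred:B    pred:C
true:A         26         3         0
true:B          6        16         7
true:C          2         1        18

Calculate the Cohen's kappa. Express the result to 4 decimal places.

0.6383

Observed agreement pₒ = trace/N = 60/79 = 0.75949
Expected agreement pₑ = Σ (rowᵢ·colᵢ)/N² = (29·34 + 29·20 + 21·25)/79² = 0.33504
κ = (pₒ − pₑ)/(1 − pₑ) = (0.75949 − 0.33504)/(1 − 0.33504) = 0.6383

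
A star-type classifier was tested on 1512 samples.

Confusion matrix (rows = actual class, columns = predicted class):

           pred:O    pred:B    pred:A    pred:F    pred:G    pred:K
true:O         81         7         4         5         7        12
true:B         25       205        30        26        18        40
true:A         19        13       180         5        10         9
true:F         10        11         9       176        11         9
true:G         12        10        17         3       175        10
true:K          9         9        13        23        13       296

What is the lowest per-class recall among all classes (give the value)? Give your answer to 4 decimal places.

Per-class recall (TP/(TP+FN)):
  O: TP=81, FN=7+4+5+7+12=35 → 81/116 = 0.69828
  B: TP=205, FN=25+30+26+18+40=139 → 205/344 = 0.59593
  A: TP=180, FN=19+13+5+10+9=56 → 180/236 = 0.76271
  F: TP=176, FN=10+11+9+11+9=50 → 176/226 = 0.77876
  G: TP=175, FN=12+10+17+3+10=52 → 175/227 = 0.77093
  K: TP=296, FN=9+9+13+23+13=67 → 296/363 = 0.81543
Lowest is class 'B' with recall = 0.5959.

0.5959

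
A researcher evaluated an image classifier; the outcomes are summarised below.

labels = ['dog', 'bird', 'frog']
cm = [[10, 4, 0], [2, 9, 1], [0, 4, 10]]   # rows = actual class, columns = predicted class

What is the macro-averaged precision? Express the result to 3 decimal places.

Per-class precision (TP/(TP+FP)):
  dog: TP=10, FP=2+0=2 → 10/12 = 0.8333
  bird: TP=9, FP=4+4=8 → 9/17 = 0.5294
  frog: TP=10, FP=0+1=1 → 10/11 = 0.9091
Macro-precision = mean = (0.8333 + 0.5294 + 0.9091) / 3 = 0.757

0.757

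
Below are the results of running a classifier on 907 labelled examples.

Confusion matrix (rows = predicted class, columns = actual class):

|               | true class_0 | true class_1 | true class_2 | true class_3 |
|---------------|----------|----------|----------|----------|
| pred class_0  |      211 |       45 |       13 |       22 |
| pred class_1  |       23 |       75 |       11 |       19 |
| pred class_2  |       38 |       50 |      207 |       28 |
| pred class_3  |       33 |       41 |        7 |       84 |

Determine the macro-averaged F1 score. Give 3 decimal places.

0.604

Per-class F1 score (2·TP/(2·TP+FP+FN)):
  class_0: TP=211, FP=45+13+22=80, FN=23+38+33=94 → 422/596 = 0.7081
  class_1: TP=75, FP=23+11+19=53, FN=45+50+41=136 → 150/339 = 0.4425
  class_2: TP=207, FP=38+50+28=116, FN=13+11+7=31 → 414/561 = 0.7380
  class_3: TP=84, FP=33+41+7=81, FN=22+19+28=69 → 168/318 = 0.5283
Macro-F1 score = mean = (0.7081 + 0.4425 + 0.7380 + 0.5283) / 4 = 0.604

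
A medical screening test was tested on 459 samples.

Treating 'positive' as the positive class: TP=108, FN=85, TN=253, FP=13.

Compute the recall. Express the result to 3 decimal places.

Recall = TP/(TP+FN) = 108/(108+85) = 108/193 = 0.560

0.560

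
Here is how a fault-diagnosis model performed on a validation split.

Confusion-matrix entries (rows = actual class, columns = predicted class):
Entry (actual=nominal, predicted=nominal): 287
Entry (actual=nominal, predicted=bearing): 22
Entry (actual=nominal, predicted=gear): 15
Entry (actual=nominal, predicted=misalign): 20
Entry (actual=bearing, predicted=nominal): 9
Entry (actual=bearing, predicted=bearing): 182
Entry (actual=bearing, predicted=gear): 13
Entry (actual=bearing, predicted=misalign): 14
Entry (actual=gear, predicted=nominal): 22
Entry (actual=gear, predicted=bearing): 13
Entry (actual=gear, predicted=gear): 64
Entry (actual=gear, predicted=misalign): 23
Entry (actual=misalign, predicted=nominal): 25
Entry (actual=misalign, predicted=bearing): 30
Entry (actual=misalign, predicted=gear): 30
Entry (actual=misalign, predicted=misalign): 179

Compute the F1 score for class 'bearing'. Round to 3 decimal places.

F1 score = 2·TP/(2·TP+FP+FN).
bearing: TP=182, FP=22+13+30=65, FN=9+13+14=36 → 364/465 = 0.7828

0.783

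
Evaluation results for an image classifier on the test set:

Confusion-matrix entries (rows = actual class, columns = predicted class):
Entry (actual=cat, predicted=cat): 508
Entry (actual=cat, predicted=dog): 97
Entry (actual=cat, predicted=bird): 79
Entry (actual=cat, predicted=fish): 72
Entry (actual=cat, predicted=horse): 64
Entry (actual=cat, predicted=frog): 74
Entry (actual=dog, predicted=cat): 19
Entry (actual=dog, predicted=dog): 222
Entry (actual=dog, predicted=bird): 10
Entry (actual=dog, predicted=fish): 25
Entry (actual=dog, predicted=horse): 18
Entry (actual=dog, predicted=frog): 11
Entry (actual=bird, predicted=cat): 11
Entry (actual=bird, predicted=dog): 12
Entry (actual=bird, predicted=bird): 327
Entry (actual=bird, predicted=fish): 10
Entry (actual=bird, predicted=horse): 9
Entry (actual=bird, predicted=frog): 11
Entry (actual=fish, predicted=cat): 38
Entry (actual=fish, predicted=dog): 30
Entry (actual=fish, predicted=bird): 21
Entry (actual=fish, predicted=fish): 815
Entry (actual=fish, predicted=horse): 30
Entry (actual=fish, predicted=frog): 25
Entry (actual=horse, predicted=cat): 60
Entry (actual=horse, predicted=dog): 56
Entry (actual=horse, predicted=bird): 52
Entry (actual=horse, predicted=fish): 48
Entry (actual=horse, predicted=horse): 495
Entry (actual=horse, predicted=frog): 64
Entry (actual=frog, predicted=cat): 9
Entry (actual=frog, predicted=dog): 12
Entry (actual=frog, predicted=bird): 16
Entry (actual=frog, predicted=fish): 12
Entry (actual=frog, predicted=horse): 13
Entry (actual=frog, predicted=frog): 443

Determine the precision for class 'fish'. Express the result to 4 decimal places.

Treat 'fish' as positive and all other classes as negative.
precision = TP/(TP+FP).
fish: TP=815, FP=72+25+10+48+12=167 → 815/982 = 0.82994

0.8299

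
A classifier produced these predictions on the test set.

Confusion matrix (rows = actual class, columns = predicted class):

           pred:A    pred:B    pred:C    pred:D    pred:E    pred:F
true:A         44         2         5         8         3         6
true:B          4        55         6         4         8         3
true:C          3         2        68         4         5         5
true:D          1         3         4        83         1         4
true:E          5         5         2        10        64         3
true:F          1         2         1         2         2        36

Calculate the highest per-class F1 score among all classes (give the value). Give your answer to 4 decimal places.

0.8019

Per-class F1 score (2·TP/(2·TP+FP+FN)):
  A: TP=44, FP=4+3+1+5+1=14, FN=2+5+8+3+6=24 → 88/126 = 0.69841
  B: TP=55, FP=2+2+3+5+2=14, FN=4+6+4+8+3=25 → 110/149 = 0.73826
  C: TP=68, FP=5+6+4+2+1=18, FN=3+2+4+5+5=19 → 136/173 = 0.78613
  D: TP=83, FP=8+4+4+10+2=28, FN=1+3+4+1+4=13 → 166/207 = 0.80193
  E: TP=64, FP=3+8+5+1+2=19, FN=5+5+2+10+3=25 → 128/172 = 0.74419
  F: TP=36, FP=6+3+5+4+3=21, FN=1+2+1+2+2=8 → 72/101 = 0.71287
Highest is class 'D' with F1 score = 0.8019.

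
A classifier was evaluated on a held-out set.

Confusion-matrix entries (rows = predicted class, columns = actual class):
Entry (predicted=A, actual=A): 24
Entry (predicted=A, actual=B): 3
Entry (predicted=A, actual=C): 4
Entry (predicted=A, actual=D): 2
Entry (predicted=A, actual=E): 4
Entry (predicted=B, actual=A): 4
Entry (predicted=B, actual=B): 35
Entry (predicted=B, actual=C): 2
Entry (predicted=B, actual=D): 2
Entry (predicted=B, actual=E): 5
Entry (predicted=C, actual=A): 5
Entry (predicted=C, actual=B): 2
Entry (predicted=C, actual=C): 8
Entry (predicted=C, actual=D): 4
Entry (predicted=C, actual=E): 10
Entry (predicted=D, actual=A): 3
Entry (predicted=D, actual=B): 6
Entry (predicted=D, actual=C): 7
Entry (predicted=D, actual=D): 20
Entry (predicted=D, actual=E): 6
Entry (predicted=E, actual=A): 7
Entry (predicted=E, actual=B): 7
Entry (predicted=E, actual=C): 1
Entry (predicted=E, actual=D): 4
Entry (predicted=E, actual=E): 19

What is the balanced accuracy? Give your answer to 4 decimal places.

0.5278

Balanced accuracy = mean of per-class recall.
  A: recall = 24/43 = 0.55814
  B: recall = 35/53 = 0.66038
  C: recall = 8/22 = 0.36364
  D: recall = 20/32 = 0.62500
  E: recall = 19/44 = 0.43182
Mean = (0.55814 + 0.66038 + 0.36364 + 0.62500 + 0.43182) / 5 = 0.5278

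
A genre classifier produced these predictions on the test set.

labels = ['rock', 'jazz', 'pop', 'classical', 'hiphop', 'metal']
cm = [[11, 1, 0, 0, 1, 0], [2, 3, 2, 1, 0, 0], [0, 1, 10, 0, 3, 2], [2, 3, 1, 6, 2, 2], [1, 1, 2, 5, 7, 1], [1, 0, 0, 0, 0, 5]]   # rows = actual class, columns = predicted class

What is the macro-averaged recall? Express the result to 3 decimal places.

0.578

Per-class recall (TP/(TP+FN)):
  rock: TP=11, FN=1+0+0+1+0=2 → 11/13 = 0.8462
  jazz: TP=3, FN=2+2+1+0+0=5 → 3/8 = 0.3750
  pop: TP=10, FN=0+1+0+3+2=6 → 10/16 = 0.6250
  classical: TP=6, FN=2+3+1+2+2=10 → 6/16 = 0.3750
  hiphop: TP=7, FN=1+1+2+5+1=10 → 7/17 = 0.4118
  metal: TP=5, FN=1+0+0+0+0=1 → 5/6 = 0.8333
Macro-recall = mean = (0.8462 + 0.3750 + 0.6250 + 0.3750 + 0.4118 + 0.8333) / 6 = 0.578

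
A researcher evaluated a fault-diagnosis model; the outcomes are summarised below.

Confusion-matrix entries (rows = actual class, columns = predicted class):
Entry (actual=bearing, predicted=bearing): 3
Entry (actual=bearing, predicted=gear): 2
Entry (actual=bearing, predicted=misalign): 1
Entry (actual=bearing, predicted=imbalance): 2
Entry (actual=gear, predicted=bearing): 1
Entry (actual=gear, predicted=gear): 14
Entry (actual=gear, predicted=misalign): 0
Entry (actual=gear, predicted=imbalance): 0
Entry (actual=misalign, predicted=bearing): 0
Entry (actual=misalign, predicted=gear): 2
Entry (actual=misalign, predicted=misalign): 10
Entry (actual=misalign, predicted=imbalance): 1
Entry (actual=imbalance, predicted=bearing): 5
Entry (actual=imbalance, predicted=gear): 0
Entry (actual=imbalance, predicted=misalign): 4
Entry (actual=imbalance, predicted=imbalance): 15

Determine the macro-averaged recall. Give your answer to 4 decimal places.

Per-class recall (TP/(TP+FN)):
  bearing: TP=3, FN=2+1+2=5 → 3/8 = 0.37500
  gear: TP=14, FN=1+0+0=1 → 14/15 = 0.93333
  misalign: TP=10, FN=0+2+1=3 → 10/13 = 0.76923
  imbalance: TP=15, FN=5+0+4=9 → 15/24 = 0.62500
Macro-recall = mean = (0.37500 + 0.93333 + 0.76923 + 0.62500) / 4 = 0.6756

0.6756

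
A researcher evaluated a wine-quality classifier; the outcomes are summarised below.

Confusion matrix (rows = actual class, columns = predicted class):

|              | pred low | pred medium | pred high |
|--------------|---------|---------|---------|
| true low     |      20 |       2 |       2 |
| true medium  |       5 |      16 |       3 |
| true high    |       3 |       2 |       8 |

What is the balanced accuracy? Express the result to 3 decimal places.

Balanced accuracy = mean of per-class recall.
  low: recall = 20/24 = 0.8333
  medium: recall = 16/24 = 0.6667
  high: recall = 8/13 = 0.6154
Mean = (0.8333 + 0.6667 + 0.6154) / 3 = 0.705

0.705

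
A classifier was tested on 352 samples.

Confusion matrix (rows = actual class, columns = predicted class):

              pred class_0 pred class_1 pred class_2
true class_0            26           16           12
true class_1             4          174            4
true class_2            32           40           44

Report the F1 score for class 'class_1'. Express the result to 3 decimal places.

0.845

Treat 'class_1' as positive and all other classes as negative.
F1 score = 2·TP/(2·TP+FP+FN).
class_1: TP=174, FP=16+40=56, FN=4+4=8 → 348/412 = 0.8447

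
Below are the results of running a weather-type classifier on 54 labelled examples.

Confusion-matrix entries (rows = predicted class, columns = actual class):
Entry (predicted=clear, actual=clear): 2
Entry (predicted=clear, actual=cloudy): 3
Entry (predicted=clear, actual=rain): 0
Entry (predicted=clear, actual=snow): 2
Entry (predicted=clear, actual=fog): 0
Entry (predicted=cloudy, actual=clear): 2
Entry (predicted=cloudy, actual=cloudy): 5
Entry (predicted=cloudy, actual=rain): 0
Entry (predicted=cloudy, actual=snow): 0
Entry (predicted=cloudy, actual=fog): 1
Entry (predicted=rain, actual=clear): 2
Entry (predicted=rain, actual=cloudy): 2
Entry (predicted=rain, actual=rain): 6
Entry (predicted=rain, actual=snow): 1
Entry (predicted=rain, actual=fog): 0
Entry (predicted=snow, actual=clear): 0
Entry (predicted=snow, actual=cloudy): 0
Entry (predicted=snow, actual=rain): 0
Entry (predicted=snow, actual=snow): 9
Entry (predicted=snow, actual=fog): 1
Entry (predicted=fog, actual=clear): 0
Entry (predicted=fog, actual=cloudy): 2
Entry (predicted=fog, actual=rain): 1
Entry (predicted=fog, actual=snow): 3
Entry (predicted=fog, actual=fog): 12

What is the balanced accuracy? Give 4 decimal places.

0.6129

Balanced accuracy = mean of per-class recall.
  clear: recall = 2/6 = 0.33333
  cloudy: recall = 5/12 = 0.41667
  rain: recall = 6/7 = 0.85714
  snow: recall = 9/15 = 0.60000
  fog: recall = 12/14 = 0.85714
Mean = (0.33333 + 0.41667 + 0.85714 + 0.60000 + 0.85714) / 5 = 0.6129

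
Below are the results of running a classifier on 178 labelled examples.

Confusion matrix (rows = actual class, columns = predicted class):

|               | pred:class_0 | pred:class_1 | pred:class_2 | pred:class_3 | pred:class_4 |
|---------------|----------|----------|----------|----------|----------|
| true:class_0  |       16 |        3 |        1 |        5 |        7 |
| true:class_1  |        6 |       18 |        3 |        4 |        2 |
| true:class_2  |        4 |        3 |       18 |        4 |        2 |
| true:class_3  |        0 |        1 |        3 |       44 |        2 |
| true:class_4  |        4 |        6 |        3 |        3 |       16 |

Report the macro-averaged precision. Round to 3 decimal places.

Per-class precision (TP/(TP+FP)):
  class_0: TP=16, FP=6+4+0+4=14 → 16/30 = 0.5333
  class_1: TP=18, FP=3+3+1+6=13 → 18/31 = 0.5806
  class_2: TP=18, FP=1+3+3+3=10 → 18/28 = 0.6429
  class_3: TP=44, FP=5+4+4+3=16 → 44/60 = 0.7333
  class_4: TP=16, FP=7+2+2+2=13 → 16/29 = 0.5517
Macro-precision = mean = (0.5333 + 0.5806 + 0.6429 + 0.7333 + 0.5517) / 5 = 0.608

0.608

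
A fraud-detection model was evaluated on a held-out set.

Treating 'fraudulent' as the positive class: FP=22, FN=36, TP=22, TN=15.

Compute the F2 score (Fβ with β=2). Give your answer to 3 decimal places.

0.399

Fβ = (1+β²)·TP / ((1+β²)·TP + β²·FN + FP), with β²=4
= 5·22 / (5·22 + 4·36 + 22) = 0.399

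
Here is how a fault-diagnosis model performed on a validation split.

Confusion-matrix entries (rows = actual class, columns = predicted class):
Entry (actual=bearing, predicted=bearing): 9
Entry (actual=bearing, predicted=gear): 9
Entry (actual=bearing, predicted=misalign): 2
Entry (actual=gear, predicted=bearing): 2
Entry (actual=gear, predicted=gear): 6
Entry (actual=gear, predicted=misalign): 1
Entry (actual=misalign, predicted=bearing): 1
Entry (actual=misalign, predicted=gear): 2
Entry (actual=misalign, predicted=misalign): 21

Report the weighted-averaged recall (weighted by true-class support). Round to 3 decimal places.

Per-class recall (TP/(TP+FN)):
  bearing: TP=9, FN=9+2=11 → 9/20 = 0.4500
  gear: TP=6, FN=2+1=3 → 6/9 = 0.6667
  misalign: TP=21, FN=1+2=3 → 21/24 = 0.8750
Weighted-recall = Σ (supportᵢ/N)·recallᵢ with N=53: (20/53)·0.4500 + (9/53)·0.6667 + (24/53)·0.8750 = 0.679

0.679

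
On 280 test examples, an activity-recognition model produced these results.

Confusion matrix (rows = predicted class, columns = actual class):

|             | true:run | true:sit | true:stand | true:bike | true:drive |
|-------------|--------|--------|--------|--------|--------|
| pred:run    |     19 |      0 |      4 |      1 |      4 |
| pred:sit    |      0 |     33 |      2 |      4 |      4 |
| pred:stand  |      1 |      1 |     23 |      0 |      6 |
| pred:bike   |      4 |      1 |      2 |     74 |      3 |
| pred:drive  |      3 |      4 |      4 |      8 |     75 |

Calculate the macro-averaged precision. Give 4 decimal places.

0.7734

Per-class precision (TP/(TP+FP)):
  run: TP=19, FP=0+4+1+4=9 → 19/28 = 0.67857
  sit: TP=33, FP=0+2+4+4=10 → 33/43 = 0.76744
  stand: TP=23, FP=1+1+0+6=8 → 23/31 = 0.74194
  bike: TP=74, FP=4+1+2+3=10 → 74/84 = 0.88095
  drive: TP=75, FP=3+4+4+8=19 → 75/94 = 0.79787
Macro-precision = mean = (0.67857 + 0.76744 + 0.74194 + 0.88095 + 0.79787) / 5 = 0.7734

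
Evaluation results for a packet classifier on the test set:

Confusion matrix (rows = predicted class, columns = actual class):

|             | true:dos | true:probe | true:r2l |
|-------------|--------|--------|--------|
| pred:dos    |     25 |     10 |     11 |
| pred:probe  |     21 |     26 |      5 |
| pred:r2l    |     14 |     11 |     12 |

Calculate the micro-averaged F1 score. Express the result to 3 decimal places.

Micro-averaging pools counts across classes: ΣTP=63, ΣFP=72, ΣFN=72.
Micro-F1 score = 2·TP/(2·TP+FP+FN) on pooled counts = 0.467 (equals overall accuracy in single-label multiclass).

0.467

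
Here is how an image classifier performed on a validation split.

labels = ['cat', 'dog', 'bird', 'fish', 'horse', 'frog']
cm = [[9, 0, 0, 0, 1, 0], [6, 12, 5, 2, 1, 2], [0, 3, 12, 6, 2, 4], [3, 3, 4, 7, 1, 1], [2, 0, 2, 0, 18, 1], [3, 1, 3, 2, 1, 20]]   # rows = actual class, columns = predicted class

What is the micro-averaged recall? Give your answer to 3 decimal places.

Micro-averaging pools counts across classes: ΣTP=78, ΣFP=59, ΣFN=59.
Micro-recall = TP/(TP+FN) on pooled counts = 0.569 (equals overall accuracy in single-label multiclass).

0.569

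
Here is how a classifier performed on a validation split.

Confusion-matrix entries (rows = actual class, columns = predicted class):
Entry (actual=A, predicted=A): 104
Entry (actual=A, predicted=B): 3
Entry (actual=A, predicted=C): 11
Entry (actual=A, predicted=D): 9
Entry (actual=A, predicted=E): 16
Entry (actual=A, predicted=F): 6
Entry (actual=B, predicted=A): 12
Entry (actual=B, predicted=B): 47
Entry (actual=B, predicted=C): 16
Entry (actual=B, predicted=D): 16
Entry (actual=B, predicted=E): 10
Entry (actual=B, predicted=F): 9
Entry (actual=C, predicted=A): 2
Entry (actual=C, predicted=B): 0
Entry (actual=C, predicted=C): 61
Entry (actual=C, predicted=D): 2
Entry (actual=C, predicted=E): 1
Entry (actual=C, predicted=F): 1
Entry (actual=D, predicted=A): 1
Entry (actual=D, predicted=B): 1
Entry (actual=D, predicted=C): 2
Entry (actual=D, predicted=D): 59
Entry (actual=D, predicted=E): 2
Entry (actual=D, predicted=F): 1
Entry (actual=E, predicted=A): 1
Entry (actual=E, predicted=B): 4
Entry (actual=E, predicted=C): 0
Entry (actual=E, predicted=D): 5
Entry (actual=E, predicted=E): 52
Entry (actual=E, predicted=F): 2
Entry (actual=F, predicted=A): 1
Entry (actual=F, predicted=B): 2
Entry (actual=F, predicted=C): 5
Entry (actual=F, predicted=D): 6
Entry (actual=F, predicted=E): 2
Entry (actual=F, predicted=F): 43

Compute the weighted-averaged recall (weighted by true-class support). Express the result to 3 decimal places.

Per-class recall (TP/(TP+FN)):
  A: TP=104, FN=3+11+9+16+6=45 → 104/149 = 0.6980
  B: TP=47, FN=12+16+16+10+9=63 → 47/110 = 0.4273
  C: TP=61, FN=2+0+2+1+1=6 → 61/67 = 0.9104
  D: TP=59, FN=1+1+2+2+1=7 → 59/66 = 0.8939
  E: TP=52, FN=1+4+0+5+2=12 → 52/64 = 0.8125
  F: TP=43, FN=1+2+5+6+2=16 → 43/59 = 0.7288
Weighted-recall = Σ (supportᵢ/N)·recallᵢ with N=515: (149/515)·0.6980 + (110/515)·0.4273 + (67/515)·0.9104 + (66/515)·0.8939 + (64/515)·0.8125 + (59/515)·0.7288 = 0.711

0.711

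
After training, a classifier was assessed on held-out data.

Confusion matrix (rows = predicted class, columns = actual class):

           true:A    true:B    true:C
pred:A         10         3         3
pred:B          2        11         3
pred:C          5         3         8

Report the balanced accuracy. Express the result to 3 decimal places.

Balanced accuracy = mean of per-class recall.
  A: recall = 10/17 = 0.5882
  B: recall = 11/17 = 0.6471
  C: recall = 8/14 = 0.5714
Mean = (0.5882 + 0.6471 + 0.5714) / 3 = 0.602

0.602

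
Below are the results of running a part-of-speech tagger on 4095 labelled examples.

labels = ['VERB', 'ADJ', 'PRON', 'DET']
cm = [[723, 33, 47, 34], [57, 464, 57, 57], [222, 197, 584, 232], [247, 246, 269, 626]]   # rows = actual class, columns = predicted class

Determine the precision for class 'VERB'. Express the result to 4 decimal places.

Treat 'VERB' as positive and all other classes as negative.
precision = TP/(TP+FP).
VERB: TP=723, FP=57+222+247=526 → 723/1249 = 0.57886

0.5789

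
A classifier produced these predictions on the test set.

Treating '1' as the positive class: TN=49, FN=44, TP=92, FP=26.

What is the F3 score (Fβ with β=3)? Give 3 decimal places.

Fβ = (1+β²)·TP / ((1+β²)·TP + β²·FN + FP), with β²=9
= 10·92 / (10·92 + 9·44 + 26) = 0.686

0.686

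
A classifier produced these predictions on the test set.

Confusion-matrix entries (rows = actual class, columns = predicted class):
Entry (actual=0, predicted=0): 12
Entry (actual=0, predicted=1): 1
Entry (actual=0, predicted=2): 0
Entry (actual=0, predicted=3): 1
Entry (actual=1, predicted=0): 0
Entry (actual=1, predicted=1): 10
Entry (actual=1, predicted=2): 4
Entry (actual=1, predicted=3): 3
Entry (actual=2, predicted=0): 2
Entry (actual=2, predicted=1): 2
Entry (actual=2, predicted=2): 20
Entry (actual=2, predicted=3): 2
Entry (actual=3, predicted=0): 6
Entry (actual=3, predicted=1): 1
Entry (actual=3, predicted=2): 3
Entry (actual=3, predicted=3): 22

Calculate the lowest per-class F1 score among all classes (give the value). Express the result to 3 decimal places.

0.645

Per-class F1 score (2·TP/(2·TP+FP+FN)):
  0: TP=12, FP=0+2+6=8, FN=1+0+1=2 → 24/34 = 0.7059
  1: TP=10, FP=1+2+1=4, FN=0+4+3=7 → 20/31 = 0.6452
  2: TP=20, FP=0+4+3=7, FN=2+2+2=6 → 40/53 = 0.7547
  3: TP=22, FP=1+3+2=6, FN=6+1+3=10 → 44/60 = 0.7333
Lowest is class '1' with F1 score = 0.645.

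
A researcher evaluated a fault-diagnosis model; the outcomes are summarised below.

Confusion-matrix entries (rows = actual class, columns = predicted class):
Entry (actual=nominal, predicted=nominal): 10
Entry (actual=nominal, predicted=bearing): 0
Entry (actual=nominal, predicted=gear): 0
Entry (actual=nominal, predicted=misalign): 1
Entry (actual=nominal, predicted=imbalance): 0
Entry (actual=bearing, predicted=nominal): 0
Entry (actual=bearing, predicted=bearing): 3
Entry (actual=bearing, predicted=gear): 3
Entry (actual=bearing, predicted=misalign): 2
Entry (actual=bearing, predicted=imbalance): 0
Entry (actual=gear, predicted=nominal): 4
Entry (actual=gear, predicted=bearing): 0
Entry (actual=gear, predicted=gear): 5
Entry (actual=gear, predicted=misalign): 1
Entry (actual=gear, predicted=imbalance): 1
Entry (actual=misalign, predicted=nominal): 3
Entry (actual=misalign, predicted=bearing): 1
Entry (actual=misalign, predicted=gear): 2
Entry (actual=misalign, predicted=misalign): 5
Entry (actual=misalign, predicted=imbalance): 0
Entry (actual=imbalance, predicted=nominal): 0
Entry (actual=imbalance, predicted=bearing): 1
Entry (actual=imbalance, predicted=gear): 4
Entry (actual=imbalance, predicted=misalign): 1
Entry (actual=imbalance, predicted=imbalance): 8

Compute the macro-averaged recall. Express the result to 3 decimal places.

0.553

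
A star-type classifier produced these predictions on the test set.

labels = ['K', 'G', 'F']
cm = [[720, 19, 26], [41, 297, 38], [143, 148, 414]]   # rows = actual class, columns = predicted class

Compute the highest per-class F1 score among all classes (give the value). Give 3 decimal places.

0.863

Per-class F1 score (2·TP/(2·TP+FP+FN)):
  K: TP=720, FP=41+143=184, FN=19+26=45 → 1440/1669 = 0.8628
  G: TP=297, FP=19+148=167, FN=41+38=79 → 594/840 = 0.7071
  F: TP=414, FP=26+38=64, FN=143+148=291 → 828/1183 = 0.6999
Highest is class 'K' with F1 score = 0.863.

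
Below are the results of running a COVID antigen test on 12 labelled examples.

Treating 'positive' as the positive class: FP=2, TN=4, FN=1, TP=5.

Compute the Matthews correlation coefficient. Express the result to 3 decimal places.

0.507

MCC = (TP·TN − FP·FN) / √((TP+FP)(TP+FN)(TN+FP)(TN+FN))
Numerator = 5·4 − 2·1 = 18
Denominator = √(7·6·6·5) = √1260 = 35.4965
MCC = 18 / 35.4965 = 0.507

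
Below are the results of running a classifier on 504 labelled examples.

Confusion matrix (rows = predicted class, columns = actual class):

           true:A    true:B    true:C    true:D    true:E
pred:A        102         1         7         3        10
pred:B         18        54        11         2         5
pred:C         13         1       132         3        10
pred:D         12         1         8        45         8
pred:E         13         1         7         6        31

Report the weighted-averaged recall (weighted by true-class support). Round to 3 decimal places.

Per-class recall (TP/(TP+FN)):
  A: TP=102, FN=18+13+12+13=56 → 102/158 = 0.6456
  B: TP=54, FN=1+1+1+1=4 → 54/58 = 0.9310
  C: TP=132, FN=7+11+8+7=33 → 132/165 = 0.8000
  D: TP=45, FN=3+2+3+6=14 → 45/59 = 0.7627
  E: TP=31, FN=10+5+10+8=33 → 31/64 = 0.4844
Weighted-recall = Σ (supportᵢ/N)·recallᵢ with N=504: (158/504)·0.6456 + (58/504)·0.9310 + (165/504)·0.8000 + (59/504)·0.7627 + (64/504)·0.4844 = 0.722

0.722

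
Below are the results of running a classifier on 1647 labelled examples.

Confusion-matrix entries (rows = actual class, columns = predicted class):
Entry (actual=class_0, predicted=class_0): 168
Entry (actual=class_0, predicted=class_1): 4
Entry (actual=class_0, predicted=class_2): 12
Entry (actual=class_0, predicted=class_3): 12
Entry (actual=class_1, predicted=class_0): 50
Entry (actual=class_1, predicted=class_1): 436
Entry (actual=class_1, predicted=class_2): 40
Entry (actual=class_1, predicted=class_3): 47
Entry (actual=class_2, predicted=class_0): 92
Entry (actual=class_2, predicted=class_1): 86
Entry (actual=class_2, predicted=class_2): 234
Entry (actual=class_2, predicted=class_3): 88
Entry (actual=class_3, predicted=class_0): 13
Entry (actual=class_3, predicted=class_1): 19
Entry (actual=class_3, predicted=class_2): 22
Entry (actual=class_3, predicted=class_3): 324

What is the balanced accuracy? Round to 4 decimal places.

0.7358

Balanced accuracy = mean of per-class recall.
  class_0: recall = 168/196 = 0.85714
  class_1: recall = 436/573 = 0.76091
  class_2: recall = 234/500 = 0.46800
  class_3: recall = 324/378 = 0.85714
Mean = (0.85714 + 0.76091 + 0.46800 + 0.85714) / 4 = 0.7358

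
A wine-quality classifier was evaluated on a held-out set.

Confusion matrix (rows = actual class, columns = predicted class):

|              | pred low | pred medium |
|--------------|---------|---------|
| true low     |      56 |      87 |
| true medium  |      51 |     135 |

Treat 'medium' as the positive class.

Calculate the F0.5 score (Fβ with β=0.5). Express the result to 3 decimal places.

Fβ = (1+β²)·TP / ((1+β²)·TP + β²·FN + FP), with β²=1/4
= 1.25·135 / (1.25·135 + 0.25·51 + 87) = 0.628

0.628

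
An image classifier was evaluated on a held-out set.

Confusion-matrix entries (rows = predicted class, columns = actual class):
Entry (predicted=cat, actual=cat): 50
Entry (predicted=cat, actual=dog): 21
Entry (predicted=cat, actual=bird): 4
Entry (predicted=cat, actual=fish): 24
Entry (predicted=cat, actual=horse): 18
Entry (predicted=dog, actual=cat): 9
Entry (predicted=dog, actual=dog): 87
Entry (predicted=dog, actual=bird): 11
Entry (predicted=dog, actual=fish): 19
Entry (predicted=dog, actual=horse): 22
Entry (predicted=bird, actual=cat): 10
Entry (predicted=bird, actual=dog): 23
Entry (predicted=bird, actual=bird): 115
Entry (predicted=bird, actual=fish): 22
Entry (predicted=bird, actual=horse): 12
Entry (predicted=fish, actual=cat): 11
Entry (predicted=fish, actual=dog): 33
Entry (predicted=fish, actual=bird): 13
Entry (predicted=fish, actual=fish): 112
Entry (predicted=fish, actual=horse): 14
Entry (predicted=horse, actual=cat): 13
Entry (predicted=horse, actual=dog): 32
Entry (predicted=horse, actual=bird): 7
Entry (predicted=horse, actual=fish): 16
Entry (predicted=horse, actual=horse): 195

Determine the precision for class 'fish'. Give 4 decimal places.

0.6120

Treat 'fish' as positive and all other classes as negative.
precision = TP/(TP+FP).
fish: TP=112, FP=11+33+13+14=71 → 112/183 = 0.61202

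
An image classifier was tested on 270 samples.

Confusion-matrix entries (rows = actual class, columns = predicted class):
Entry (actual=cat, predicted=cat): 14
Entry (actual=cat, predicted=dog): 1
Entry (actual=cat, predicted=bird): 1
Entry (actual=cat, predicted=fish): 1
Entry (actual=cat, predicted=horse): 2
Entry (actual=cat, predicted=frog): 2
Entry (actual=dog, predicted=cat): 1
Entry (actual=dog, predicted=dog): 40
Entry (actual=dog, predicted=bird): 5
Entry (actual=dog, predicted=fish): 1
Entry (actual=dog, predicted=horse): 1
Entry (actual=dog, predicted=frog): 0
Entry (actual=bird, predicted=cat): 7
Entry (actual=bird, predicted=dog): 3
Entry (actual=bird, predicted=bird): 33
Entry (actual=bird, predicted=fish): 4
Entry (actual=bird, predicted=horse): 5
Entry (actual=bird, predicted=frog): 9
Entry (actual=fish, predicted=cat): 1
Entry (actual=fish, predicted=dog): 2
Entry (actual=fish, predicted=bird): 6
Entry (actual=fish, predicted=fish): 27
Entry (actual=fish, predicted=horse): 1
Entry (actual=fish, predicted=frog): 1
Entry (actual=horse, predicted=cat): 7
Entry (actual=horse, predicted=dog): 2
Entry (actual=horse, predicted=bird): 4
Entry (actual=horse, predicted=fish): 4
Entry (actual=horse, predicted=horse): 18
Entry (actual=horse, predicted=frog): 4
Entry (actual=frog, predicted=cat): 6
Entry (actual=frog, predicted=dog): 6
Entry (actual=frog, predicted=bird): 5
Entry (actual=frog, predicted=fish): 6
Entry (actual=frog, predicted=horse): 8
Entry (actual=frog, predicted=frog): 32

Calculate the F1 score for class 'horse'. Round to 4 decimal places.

F1 score = 2·TP/(2·TP+FP+FN).
horse: TP=18, FP=2+1+5+1+8=17, FN=7+2+4+4+4=21 → 36/74 = 0.48649

0.4865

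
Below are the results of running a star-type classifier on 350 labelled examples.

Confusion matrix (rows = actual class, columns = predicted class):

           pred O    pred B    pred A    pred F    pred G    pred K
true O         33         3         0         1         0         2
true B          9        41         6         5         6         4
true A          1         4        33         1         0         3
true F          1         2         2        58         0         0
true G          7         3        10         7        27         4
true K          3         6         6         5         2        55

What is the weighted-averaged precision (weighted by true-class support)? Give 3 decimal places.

Per-class precision (TP/(TP+FP)):
  O: TP=33, FP=9+1+1+7+3=21 → 33/54 = 0.6111
  B: TP=41, FP=3+4+2+3+6=18 → 41/59 = 0.6949
  A: TP=33, FP=0+6+2+10+6=24 → 33/57 = 0.5789
  F: TP=58, FP=1+5+1+7+5=19 → 58/77 = 0.7532
  G: TP=27, FP=0+6+0+0+2=8 → 27/35 = 0.7714
  K: TP=55, FP=2+4+3+0+4=13 → 55/68 = 0.8088
Weighted-precision = Σ (supportᵢ/N)·precisionᵢ with N=350: (39/350)·0.6111 + (71/350)·0.6949 + (42/350)·0.5789 + (63/350)·0.7532 + (58/350)·0.7714 + (77/350)·0.8088 = 0.720

0.720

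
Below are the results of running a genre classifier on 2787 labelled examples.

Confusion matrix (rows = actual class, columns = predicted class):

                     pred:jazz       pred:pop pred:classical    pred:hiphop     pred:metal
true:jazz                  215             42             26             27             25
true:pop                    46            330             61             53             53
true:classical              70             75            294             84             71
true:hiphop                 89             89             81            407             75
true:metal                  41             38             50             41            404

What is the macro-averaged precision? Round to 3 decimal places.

0.585

Per-class precision (TP/(TP+FP)):
  jazz: TP=215, FP=46+70+89+41=246 → 215/461 = 0.4664
  pop: TP=330, FP=42+75+89+38=244 → 330/574 = 0.5749
  classical: TP=294, FP=26+61+81+50=218 → 294/512 = 0.5742
  hiphop: TP=407, FP=27+53+84+41=205 → 407/612 = 0.6650
  metal: TP=404, FP=25+53+71+75=224 → 404/628 = 0.6433
Macro-precision = mean = (0.4664 + 0.5749 + 0.5742 + 0.6650 + 0.6433) / 5 = 0.585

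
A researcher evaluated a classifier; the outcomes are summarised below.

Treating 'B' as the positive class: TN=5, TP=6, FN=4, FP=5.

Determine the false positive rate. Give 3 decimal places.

FPR = FP/(FP+TN) = 5/(5+5) = 0.500

0.500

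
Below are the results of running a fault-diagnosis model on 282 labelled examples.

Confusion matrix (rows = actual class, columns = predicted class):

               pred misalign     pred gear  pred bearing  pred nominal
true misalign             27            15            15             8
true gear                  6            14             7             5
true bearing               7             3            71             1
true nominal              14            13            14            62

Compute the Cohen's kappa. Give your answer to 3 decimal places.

Observed agreement pₒ = trace/N = 174/282 = 0.6170
Expected agreement pₑ = Σ (rowᵢ·colᵢ)/N² = (65·54 + 32·45 + 82·107 + 103·76)/282² = 0.2710
κ = (pₒ − pₑ)/(1 − pₑ) = (0.6170 − 0.2710)/(1 − 0.2710) = 0.475

0.475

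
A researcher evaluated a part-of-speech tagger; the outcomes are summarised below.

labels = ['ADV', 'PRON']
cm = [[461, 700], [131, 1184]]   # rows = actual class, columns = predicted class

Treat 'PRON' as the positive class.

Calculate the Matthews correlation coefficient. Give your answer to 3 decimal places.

MCC = (TP·TN − FP·FN) / √((TP+FP)(TP+FN)(TN+FP)(TN+FN))
Numerator = 1184·461 − 700·131 = 454124
Denominator = √(1884·1315·1161·592) = √1702787987520 = 1304909.1875
MCC = 454124 / 1304909.1875 = 0.348

0.348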